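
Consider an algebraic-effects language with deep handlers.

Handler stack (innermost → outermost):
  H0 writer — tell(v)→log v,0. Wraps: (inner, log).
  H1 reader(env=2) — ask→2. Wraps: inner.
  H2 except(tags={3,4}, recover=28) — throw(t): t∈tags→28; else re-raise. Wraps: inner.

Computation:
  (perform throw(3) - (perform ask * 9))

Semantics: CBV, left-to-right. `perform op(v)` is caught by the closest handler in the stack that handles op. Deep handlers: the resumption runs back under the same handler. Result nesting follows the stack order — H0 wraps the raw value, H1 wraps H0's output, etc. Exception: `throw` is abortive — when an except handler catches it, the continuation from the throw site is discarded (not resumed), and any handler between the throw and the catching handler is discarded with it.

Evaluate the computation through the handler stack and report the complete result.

Working:
throw(3) @ H2 caught ⇒ 28
= 28

Answer: 28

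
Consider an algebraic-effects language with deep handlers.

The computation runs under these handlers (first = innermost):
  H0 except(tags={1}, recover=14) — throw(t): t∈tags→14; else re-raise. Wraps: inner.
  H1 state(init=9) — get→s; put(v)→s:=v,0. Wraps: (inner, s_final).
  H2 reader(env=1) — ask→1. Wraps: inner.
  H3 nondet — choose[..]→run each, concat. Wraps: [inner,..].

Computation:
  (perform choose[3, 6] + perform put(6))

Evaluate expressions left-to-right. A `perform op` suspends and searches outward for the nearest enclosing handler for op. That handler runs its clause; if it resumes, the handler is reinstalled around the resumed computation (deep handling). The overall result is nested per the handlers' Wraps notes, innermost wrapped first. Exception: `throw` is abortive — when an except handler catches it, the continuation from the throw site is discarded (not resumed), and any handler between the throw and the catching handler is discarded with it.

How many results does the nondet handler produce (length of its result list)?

Step-by-step:
choose[3, 6] @ H3
  branch[0] choose=3:
    put(6) @ H1 ⇒ s:=6
    H0 returns 3
    H1 returns (3, 6)
    H2 returns (3, 6)
    H3 returns [(3, 6)]
  branch[1] choose=6:
    put(6) @ H1 ⇒ s:=6
    H0 returns 6
    H1 returns (6, 6)
    H2 returns (6, 6)
    H3 returns [(6, 6)]
= [(3, 6), (6, 6)]

Answer: 2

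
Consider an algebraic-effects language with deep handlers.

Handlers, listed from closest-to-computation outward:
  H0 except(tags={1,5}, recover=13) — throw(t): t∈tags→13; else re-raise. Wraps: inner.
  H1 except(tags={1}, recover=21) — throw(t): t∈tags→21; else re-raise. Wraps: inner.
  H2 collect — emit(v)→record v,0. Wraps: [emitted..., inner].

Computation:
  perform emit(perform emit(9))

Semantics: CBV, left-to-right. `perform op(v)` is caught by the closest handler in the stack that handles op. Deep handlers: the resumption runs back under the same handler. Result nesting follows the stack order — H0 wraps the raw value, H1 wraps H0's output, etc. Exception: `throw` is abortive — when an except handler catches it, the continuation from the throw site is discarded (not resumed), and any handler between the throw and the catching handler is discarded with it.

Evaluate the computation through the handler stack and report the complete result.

Answer: [9, 0, 0]

Evaluation trace:
emit(9) @ H2 ⇒ out+=9
emit(0) @ H2 ⇒ out+=0
H0 returns 0
H1 returns 0
H2 returns [9, 0, 0]
= [9, 0, 0]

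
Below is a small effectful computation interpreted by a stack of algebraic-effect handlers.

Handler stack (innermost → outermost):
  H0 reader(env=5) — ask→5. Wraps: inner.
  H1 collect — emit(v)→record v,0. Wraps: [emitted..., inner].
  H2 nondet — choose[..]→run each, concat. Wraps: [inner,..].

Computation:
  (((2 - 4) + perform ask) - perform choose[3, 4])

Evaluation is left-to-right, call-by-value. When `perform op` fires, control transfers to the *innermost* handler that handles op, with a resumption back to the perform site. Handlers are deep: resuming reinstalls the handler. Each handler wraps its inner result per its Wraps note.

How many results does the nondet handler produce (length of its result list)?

Answer: 2

Evaluation trace:
ask @ H0 ⇒ 5
choose[3, 4] @ H2
  branch[0] choose=3:
    H0 returns 0
    H1 returns [0]
    H2 returns [[0]]
  branch[1] choose=4:
    H0 returns -1
    H1 returns [-1]
    H2 returns [[-1]]
= [[0], [-1]]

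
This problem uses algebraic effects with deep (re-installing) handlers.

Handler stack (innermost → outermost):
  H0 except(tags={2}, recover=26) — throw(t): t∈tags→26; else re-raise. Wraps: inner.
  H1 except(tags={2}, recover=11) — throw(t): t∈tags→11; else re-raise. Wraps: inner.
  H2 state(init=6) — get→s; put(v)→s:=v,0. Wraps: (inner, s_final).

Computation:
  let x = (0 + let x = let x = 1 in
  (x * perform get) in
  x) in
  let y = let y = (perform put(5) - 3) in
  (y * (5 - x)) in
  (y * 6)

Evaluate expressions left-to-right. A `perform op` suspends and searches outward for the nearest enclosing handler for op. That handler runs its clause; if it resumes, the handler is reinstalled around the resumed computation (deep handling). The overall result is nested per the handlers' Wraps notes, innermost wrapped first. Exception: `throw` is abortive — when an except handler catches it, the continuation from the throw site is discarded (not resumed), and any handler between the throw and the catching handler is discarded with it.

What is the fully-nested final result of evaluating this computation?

Evaluation trace:
get @ H2 ⇒ 6
put(5) @ H2 ⇒ s:=5
H0 returns 18
H1 returns 18
H2 returns (18, 5)
= (18, 5)

Answer: (18, 5)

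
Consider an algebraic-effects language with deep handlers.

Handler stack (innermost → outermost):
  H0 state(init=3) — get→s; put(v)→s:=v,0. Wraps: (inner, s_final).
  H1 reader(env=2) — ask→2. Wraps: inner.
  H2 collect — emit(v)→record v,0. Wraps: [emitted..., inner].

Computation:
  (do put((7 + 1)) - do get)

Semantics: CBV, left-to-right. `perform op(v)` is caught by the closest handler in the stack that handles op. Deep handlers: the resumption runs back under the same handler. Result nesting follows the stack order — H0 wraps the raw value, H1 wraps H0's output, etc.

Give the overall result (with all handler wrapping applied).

Evaluation trace:
put(8) @ H0 ⇒ s:=8
get @ H0 ⇒ 8
H0 returns (-8, 8)
H1 returns (-8, 8)
H2 returns [(-8, 8)]
= [(-8, 8)]

Answer: [(-8, 8)]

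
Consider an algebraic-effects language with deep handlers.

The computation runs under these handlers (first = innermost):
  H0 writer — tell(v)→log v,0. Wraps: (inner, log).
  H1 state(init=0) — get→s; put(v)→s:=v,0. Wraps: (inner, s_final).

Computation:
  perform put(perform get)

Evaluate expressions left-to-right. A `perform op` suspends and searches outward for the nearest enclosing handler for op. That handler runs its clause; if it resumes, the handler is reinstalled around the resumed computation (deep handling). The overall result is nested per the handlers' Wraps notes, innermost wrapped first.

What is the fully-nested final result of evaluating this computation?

Answer: ((0, ()), 0)

Step-by-step:
get @ H1 ⇒ 0
put(0) @ H1 ⇒ s:=0
H0 returns (0, ())
H1 returns ((0, ()), 0)
= ((0, ()), 0)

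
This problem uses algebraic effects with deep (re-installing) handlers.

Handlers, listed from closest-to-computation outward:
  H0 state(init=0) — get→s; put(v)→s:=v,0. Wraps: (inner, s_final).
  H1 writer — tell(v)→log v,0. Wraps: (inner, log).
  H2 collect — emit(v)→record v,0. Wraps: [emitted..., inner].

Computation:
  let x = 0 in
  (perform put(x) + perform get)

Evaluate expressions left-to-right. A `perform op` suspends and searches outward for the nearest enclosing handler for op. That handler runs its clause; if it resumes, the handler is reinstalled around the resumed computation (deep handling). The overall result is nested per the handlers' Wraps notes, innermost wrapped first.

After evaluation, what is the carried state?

Answer: 0

Working:
put(0) @ H0 ⇒ s:=0
get @ H0 ⇒ 0
H0 returns (0, 0)
H1 returns ((0, 0), ())
H2 returns [((0, 0), ())]
= [((0, 0), ())]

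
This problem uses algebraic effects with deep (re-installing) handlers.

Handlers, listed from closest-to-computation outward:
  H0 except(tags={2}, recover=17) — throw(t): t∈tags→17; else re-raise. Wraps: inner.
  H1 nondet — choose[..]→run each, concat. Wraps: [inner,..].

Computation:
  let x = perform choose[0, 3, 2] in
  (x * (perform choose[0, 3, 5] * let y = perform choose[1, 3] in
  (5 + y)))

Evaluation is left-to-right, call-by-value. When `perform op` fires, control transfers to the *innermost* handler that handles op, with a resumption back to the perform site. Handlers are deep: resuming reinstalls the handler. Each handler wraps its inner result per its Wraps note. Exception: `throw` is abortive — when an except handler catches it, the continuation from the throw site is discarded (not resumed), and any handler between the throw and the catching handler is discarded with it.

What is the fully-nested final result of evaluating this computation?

Answer: [0, 0, 0, 0, 0, 0, 0, 0, 54, 72, 90, 120, 0, 0, 36, 48, 60, 80]

Evaluation trace:
choose[0, 3, 2] @ H1
  branch[0] choose=0:
    choose[0, 3, 5] @ H1
      branch[0] choose=0:
        choose[1, 3] @ H1
          branch[0] choose=1:
            H0 returns 0
            H1 returns [0]
          branch[1] choose=3:
            H0 returns 0
            H1 returns [0]
      branch[1] choose=3:
        choose[1, 3] @ H1
          branch[0] choose=1:
            H0 returns 0
            H1 returns [0]
          branch[1] choose=3:
            H0 returns 0
            H1 returns [0]
      branch[2] choose=5:
        choose[1, 3] @ H1
          branch[0] choose=1:
            H0 returns 0
            H1 returns [0]
          branch[1] choose=3:
            H0 returns 0
            H1 returns [0]
  branch[1] choose=3:
    choose[0, 3, 5] @ H1
      branch[0] choose=0:
        choose[1, 3] @ H1
          branch[0] choose=1:
            H0 returns 0
            H1 returns [0]
          branch[1] choose=3:
            H0 returns 0
            H1 returns [0]
      branch[1] choose=3:
        choose[1, 3] @ H1
          branch[0] choose=1:
            H0 returns 54
            H1 returns [54]
          branch[1] choose=3:
            H0 returns 72
            H1 returns [72]
      branch[2] choose=5:
        choose[1, 3] @ H1
          branch[0] choose=1:
            H0 returns 90
            H1 returns [90]
          branch[1] choose=3:
            H0 returns 120
            H1 returns [120]
  branch[2] choose=2:
    choose[0, 3, 5] @ H1
      branch[0] choose=0:
        choose[1, 3] @ H1
          branch[0] choose=1:
            H0 returns 0
            H1 returns [0]
          branch[1] choose=3:
            H0 returns 0
            H1 returns [0]
      branch[1] choose=3:
        choose[1, 3] @ H1
          branch[0] choose=1:
            H0 returns 36
            H1 returns [36]
          branch[1] choose=3:
            H0 returns 48
            H1 returns [48]
      branch[2] choose=5:
        choose[1, 3] @ H1
          branch[0] choose=1:
            H0 returns 60
            H1 returns [60]
          branch[1] choose=3:
            H0 returns 80
            H1 returns [80]
= [0, 0, 0, 0, 0, 0, 0, 0, 54, 72, 90, 120, 0, 0, 36, 48, 60, 80]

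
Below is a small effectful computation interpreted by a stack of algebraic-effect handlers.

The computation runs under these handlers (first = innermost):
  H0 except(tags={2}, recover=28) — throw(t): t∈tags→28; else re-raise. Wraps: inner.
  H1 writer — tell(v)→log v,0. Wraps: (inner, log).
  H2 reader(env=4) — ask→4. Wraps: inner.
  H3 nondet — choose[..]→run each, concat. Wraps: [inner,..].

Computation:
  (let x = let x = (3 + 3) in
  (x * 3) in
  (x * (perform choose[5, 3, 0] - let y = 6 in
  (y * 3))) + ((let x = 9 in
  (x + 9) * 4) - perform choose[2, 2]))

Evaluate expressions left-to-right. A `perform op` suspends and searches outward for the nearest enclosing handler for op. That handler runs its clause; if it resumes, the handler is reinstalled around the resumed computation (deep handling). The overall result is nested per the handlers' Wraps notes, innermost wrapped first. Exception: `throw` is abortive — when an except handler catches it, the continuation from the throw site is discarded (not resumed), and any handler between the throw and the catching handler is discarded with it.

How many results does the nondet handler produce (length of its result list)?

Answer: 6

Step-by-step:
choose[5, 3, 0] @ H3
  branch[0] choose=5:
    choose[2, 2] @ H3
      branch[0] choose=2:
        H0 returns -164
        H1 returns (-164, ())
        H2 returns (-164, ())
        H3 returns [(-164, ())]
      branch[1] choose=2:
        H0 returns -164
        H1 returns (-164, ())
        H2 returns (-164, ())
        H3 returns [(-164, ())]
  branch[1] choose=3:
    choose[2, 2] @ H3
      branch[0] choose=2:
        H0 returns -200
        H1 returns (-200, ())
        H2 returns (-200, ())
        H3 returns [(-200, ())]
      branch[1] choose=2:
        H0 returns -200
        H1 returns (-200, ())
        H2 returns (-200, ())
        H3 returns [(-200, ())]
  branch[2] choose=0:
    choose[2, 2] @ H3
      branch[0] choose=2:
        H0 returns -254
        H1 returns (-254, ())
        H2 returns (-254, ())
        H3 returns [(-254, ())]
      branch[1] choose=2:
        H0 returns -254
        H1 returns (-254, ())
        H2 returns (-254, ())
        H3 returns [(-254, ())]
= [(-164, ()), (-164, ()), (-200, ()), (-200, ()), (-254, ()), (-254, ())]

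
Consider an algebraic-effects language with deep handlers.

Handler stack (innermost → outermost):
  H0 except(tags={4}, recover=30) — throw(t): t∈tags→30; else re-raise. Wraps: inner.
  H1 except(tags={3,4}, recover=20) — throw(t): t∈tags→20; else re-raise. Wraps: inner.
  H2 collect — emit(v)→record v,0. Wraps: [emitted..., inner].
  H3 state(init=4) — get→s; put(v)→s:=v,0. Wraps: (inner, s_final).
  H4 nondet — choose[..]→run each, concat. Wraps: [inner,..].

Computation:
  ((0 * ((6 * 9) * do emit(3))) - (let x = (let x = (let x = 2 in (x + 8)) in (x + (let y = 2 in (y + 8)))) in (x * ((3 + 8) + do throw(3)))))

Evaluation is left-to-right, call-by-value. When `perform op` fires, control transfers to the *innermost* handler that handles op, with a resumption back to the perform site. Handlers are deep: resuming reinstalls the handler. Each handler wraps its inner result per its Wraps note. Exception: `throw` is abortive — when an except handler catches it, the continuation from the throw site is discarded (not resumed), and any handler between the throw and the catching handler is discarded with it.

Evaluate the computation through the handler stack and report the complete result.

Step-by-step:
emit(3) @ H2 ⇒ out+=3
throw(3) @ H0 re-raised
throw(3) @ H1 caught ⇒ 20
H2 returns [3, 20]
H3 returns ([3, 20], 4)
H4 returns [([3, 20], 4)]
= [([3, 20], 4)]

Answer: [([3, 20], 4)]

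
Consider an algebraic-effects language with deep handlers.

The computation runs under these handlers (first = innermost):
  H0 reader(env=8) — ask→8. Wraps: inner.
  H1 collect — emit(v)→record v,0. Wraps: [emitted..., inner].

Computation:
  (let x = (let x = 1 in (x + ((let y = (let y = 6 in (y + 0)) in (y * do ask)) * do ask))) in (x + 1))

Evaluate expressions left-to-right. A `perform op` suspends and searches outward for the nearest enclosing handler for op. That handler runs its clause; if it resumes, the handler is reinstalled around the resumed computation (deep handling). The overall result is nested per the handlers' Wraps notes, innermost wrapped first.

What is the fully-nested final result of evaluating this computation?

Working:
ask @ H0 ⇒ 8
ask @ H0 ⇒ 8
H0 returns 386
H1 returns [386]
= [386]

Answer: [386]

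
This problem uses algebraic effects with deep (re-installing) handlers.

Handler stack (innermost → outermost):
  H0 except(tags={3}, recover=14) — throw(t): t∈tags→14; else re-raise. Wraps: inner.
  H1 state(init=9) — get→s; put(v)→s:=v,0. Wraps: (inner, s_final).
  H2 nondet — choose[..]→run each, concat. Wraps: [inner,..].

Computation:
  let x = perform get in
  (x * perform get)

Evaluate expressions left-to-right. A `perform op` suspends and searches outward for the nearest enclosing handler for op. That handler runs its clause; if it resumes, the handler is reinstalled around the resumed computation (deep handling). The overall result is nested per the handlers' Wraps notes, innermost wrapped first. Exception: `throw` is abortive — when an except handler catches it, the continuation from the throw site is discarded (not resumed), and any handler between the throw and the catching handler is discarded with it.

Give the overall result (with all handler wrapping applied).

Step-by-step:
get @ H1 ⇒ 9
get @ H1 ⇒ 9
H0 returns 81
H1 returns (81, 9)
H2 returns [(81, 9)]
= [(81, 9)]

Answer: [(81, 9)]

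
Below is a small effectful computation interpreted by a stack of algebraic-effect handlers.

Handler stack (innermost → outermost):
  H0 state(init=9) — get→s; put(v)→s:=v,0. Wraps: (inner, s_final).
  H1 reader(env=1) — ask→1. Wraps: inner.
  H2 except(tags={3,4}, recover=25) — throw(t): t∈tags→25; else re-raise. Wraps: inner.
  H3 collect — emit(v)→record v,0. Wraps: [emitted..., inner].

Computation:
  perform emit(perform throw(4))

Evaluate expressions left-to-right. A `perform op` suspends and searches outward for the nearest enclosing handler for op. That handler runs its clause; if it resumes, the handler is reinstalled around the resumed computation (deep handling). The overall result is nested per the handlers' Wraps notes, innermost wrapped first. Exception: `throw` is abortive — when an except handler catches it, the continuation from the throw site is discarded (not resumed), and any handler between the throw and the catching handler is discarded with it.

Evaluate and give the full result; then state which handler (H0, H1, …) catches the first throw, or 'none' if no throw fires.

Working:
throw(4) @ H2 caught ⇒ 25
H3 returns [25]
= [25]

Answer: [25] ; first throw caught by: H2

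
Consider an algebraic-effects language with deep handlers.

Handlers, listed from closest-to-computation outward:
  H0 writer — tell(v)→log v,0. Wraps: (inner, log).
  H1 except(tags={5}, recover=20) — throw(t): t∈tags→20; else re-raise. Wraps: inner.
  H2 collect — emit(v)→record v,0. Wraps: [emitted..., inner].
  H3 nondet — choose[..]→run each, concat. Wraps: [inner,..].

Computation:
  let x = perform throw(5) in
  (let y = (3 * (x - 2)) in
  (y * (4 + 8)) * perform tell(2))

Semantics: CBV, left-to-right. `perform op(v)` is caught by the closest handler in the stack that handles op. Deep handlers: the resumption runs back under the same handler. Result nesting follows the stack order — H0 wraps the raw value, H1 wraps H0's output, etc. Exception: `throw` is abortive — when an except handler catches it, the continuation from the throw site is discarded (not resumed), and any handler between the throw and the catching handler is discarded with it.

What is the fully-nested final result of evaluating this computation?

Answer: [[20]]

Evaluation trace:
throw(5) @ H1 caught ⇒ 20
H2 returns [20]
H3 returns [[20]]
= [[20]]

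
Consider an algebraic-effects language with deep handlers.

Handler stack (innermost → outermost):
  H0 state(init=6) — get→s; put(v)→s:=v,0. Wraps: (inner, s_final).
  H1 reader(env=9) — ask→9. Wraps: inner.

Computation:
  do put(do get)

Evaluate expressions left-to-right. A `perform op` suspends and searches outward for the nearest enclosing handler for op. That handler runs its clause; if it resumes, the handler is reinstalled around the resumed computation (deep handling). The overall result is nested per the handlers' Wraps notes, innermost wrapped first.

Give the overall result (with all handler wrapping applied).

Answer: (0, 6)

Step-by-step:
get @ H0 ⇒ 6
put(6) @ H0 ⇒ s:=6
H0 returns (0, 6)
H1 returns (0, 6)
= (0, 6)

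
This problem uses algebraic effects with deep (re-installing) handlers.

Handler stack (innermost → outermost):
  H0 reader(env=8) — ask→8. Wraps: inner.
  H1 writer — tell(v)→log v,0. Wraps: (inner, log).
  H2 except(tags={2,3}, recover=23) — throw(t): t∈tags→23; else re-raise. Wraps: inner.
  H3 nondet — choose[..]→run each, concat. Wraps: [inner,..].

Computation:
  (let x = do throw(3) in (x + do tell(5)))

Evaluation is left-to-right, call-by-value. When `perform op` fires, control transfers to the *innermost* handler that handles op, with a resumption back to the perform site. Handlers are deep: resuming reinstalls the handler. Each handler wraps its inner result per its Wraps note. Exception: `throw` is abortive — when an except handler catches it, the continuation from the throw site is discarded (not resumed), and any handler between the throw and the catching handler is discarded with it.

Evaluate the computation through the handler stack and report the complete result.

Step-by-step:
throw(3) @ H2 caught ⇒ 23
H3 returns [23]
= [23]

Answer: [23]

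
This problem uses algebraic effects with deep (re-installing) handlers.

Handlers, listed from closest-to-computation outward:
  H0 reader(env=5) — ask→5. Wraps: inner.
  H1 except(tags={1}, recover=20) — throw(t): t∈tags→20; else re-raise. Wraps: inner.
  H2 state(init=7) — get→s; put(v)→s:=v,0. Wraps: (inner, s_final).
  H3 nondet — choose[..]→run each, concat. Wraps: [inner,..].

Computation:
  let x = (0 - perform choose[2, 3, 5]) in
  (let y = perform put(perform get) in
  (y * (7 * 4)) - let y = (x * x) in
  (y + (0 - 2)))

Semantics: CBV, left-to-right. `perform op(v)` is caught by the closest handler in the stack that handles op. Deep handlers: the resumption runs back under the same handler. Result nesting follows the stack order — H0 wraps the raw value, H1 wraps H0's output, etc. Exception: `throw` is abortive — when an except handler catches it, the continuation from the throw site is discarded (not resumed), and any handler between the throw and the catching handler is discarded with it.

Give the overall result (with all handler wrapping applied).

Evaluation trace:
choose[2, 3, 5] @ H3
  branch[0] choose=2:
    get @ H2 ⇒ 7
    put(7) @ H2 ⇒ s:=7
    H0 returns -2
    H1 returns -2
    H2 returns (-2, 7)
    H3 returns [(-2, 7)]
  branch[1] choose=3:
    get @ H2 ⇒ 7
    put(7) @ H2 ⇒ s:=7
    H0 returns -7
    H1 returns -7
    H2 returns (-7, 7)
    H3 returns [(-7, 7)]
  branch[2] choose=5:
    get @ H2 ⇒ 7
    put(7) @ H2 ⇒ s:=7
    H0 returns -23
    H1 returns -23
    H2 returns (-23, 7)
    H3 returns [(-23, 7)]
= [(-2, 7), (-7, 7), (-23, 7)]

Answer: [(-2, 7), (-7, 7), (-23, 7)]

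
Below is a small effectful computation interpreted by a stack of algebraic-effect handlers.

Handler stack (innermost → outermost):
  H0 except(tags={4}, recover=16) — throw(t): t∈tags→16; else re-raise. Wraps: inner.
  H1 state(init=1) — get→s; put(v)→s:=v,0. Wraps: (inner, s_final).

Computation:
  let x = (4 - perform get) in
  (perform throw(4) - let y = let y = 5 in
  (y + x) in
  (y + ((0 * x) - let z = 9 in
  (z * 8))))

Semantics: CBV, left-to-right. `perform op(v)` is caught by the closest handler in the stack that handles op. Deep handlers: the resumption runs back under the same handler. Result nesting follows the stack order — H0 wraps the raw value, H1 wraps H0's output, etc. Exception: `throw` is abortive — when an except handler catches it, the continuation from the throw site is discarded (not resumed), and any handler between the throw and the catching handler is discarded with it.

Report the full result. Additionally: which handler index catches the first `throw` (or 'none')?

Answer: (16, 1) ; first throw caught by: H0

Working:
get @ H1 ⇒ 1
throw(4) @ H0 caught ⇒ 16
H1 returns (16, 1)
= (16, 1)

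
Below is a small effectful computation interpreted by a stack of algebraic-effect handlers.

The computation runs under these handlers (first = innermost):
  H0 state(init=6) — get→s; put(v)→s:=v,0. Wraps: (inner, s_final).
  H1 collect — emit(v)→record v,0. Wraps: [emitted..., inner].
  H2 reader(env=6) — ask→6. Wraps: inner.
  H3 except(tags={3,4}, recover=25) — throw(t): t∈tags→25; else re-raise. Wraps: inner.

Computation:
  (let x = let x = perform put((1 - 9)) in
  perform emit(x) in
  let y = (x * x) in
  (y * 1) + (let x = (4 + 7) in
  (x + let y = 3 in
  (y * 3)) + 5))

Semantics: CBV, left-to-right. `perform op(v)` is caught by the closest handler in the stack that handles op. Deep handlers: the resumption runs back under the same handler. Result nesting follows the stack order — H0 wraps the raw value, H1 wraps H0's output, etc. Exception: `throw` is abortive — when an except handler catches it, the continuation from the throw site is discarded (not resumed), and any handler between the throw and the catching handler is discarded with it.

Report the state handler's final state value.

Evaluation trace:
put(-8) @ H0 ⇒ s:=-8
emit(0) @ H1 ⇒ out+=0
H0 returns (25, -8)
H1 returns [0, (25, -8)]
H2 returns [0, (25, -8)]
H3 returns [0, (25, -8)]
= [0, (25, -8)]

Answer: -8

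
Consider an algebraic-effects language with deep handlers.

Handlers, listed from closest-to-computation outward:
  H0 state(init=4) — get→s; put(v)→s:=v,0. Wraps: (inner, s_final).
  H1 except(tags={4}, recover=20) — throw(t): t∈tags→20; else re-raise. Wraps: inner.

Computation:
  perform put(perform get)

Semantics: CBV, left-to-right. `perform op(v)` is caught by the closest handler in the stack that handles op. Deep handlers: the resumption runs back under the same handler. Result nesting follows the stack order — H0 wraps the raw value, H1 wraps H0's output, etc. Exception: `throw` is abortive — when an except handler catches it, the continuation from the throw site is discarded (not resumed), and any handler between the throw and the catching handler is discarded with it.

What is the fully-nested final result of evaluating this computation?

Answer: (0, 4)

Working:
get @ H0 ⇒ 4
put(4) @ H0 ⇒ s:=4
H0 returns (0, 4)
H1 returns (0, 4)
= (0, 4)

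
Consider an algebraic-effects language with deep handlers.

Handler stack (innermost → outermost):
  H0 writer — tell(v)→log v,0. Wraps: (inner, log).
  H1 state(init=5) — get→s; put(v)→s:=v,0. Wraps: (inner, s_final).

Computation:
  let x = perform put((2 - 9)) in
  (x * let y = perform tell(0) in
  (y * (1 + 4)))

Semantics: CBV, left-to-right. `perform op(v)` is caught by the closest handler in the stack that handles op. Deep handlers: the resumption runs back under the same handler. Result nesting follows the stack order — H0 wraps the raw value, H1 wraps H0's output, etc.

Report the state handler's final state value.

Evaluation trace:
put(-7) @ H1 ⇒ s:=-7
tell(0) @ H0 ⇒ log+=0
H0 returns (0, (0))
H1 returns ((0, (0)), -7)
= ((0, (0)), -7)

Answer: -7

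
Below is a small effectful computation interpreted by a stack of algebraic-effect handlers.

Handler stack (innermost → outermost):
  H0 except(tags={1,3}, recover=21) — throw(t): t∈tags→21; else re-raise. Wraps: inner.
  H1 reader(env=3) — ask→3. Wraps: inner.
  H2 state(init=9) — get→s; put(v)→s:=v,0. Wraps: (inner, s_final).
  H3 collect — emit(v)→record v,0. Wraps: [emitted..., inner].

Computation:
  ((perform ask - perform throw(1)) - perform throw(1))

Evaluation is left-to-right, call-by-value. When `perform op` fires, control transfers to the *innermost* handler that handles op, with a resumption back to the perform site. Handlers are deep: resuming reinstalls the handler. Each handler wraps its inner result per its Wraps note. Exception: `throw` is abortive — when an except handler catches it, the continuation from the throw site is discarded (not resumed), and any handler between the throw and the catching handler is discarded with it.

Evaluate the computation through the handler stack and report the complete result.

Answer: [(21, 9)]

Working:
ask @ H1 ⇒ 3
throw(1) @ H0 caught ⇒ 21
H1 returns 21
H2 returns (21, 9)
H3 returns [(21, 9)]
= [(21, 9)]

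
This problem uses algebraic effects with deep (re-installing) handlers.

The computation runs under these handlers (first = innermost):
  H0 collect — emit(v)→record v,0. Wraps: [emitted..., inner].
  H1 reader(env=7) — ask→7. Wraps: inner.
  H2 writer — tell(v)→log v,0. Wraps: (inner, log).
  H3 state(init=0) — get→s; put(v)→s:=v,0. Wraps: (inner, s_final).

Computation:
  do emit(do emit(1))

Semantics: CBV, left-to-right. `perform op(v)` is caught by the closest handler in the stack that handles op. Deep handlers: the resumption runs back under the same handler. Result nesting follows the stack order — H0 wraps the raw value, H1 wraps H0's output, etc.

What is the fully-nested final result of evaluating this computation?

Step-by-step:
emit(1) @ H0 ⇒ out+=1
emit(0) @ H0 ⇒ out+=0
H0 returns [1, 0, 0]
H1 returns [1, 0, 0]
H2 returns ([1, 0, 0], ())
H3 returns (([1, 0, 0], ()), 0)
= (([1, 0, 0], ()), 0)

Answer: (([1, 0, 0], ()), 0)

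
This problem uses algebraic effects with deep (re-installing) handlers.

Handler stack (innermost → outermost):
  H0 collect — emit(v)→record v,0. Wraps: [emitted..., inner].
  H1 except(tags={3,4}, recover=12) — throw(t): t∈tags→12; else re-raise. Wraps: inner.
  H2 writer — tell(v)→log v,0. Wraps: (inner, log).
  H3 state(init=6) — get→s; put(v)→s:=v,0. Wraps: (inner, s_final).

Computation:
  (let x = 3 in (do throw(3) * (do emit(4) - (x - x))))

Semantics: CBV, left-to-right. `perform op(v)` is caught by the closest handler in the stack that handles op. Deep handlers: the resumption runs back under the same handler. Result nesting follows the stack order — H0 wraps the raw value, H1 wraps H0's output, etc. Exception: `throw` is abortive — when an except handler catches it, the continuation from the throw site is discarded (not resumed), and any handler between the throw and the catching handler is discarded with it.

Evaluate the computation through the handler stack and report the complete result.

Evaluation trace:
throw(3) @ H1 caught ⇒ 12
H2 returns (12, ())
H3 returns ((12, ()), 6)
= ((12, ()), 6)

Answer: ((12, ()), 6)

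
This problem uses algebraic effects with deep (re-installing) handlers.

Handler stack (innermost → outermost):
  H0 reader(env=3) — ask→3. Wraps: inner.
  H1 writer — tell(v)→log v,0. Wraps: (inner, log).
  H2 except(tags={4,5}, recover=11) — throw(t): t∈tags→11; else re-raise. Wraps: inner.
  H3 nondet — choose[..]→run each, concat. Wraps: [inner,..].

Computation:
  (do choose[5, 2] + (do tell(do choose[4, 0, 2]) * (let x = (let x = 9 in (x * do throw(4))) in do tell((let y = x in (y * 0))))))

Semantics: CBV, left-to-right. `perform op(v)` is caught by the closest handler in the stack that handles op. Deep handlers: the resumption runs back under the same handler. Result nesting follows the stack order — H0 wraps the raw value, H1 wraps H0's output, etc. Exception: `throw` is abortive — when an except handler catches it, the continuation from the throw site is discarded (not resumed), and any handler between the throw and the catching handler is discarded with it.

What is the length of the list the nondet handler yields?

Working:
choose[5, 2] @ H3
  branch[0] choose=5:
    choose[4, 0, 2] @ H3
      branch[0] choose=4:
        tell(4) @ H1 ⇒ log+=4
        throw(4) @ H2 caught ⇒ 11
        H3 returns [11]
      branch[1] choose=0:
        tell(0) @ H1 ⇒ log+=0
        throw(4) @ H2 caught ⇒ 11
        H3 returns [11]
      branch[2] choose=2:
        tell(2) @ H1 ⇒ log+=2
        throw(4) @ H2 caught ⇒ 11
        H3 returns [11]
  branch[1] choose=2:
    choose[4, 0, 2] @ H3
      branch[0] choose=4:
        tell(4) @ H1 ⇒ log+=4
        throw(4) @ H2 caught ⇒ 11
        H3 returns [11]
      branch[1] choose=0:
        tell(0) @ H1 ⇒ log+=0
        throw(4) @ H2 caught ⇒ 11
        H3 returns [11]
      branch[2] choose=2:
        tell(2) @ H1 ⇒ log+=2
        throw(4) @ H2 caught ⇒ 11
        H3 returns [11]
= [11, 11, 11, 11, 11, 11]

Answer: 6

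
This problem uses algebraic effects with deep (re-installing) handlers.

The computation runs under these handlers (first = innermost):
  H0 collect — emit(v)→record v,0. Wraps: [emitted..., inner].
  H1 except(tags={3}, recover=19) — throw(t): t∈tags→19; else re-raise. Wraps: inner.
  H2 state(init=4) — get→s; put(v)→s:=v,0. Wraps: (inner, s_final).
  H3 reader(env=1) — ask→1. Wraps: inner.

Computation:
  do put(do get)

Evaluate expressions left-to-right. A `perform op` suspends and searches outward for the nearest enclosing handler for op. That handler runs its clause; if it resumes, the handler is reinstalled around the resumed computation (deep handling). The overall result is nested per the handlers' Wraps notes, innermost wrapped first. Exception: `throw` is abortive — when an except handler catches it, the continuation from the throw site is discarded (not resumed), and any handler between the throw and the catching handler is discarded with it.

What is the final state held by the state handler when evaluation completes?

Answer: 4

Working:
get @ H2 ⇒ 4
put(4) @ H2 ⇒ s:=4
H0 returns [0]
H1 returns [0]
H2 returns ([0], 4)
H3 returns ([0], 4)
= ([0], 4)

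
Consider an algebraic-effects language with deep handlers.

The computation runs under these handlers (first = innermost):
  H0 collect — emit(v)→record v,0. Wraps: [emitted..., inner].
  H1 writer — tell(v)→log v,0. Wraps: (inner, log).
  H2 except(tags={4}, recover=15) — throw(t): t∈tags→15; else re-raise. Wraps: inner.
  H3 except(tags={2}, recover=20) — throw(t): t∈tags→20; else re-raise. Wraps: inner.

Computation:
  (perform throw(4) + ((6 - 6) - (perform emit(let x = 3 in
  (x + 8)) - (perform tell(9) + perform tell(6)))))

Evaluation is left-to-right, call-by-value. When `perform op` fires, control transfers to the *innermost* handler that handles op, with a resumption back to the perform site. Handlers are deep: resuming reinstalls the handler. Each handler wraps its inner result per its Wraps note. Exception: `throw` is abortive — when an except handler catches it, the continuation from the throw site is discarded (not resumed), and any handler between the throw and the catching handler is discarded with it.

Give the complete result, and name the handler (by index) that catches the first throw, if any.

Step-by-step:
throw(4) @ H2 caught ⇒ 15
H3 returns 15
= 15

Answer: 15 ; first throw caught by: H2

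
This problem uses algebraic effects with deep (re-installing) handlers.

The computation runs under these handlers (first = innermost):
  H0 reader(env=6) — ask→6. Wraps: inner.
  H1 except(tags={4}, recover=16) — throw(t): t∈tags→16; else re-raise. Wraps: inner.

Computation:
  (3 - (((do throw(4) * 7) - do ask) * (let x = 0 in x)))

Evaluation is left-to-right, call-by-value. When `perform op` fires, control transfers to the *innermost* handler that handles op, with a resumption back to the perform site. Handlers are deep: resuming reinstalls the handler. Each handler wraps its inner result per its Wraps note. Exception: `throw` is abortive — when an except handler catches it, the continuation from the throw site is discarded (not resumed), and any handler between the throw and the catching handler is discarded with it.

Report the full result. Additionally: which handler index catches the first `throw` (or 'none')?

Evaluation trace:
throw(4) @ H1 caught ⇒ 16
= 16

Answer: 16 ; first throw caught by: H1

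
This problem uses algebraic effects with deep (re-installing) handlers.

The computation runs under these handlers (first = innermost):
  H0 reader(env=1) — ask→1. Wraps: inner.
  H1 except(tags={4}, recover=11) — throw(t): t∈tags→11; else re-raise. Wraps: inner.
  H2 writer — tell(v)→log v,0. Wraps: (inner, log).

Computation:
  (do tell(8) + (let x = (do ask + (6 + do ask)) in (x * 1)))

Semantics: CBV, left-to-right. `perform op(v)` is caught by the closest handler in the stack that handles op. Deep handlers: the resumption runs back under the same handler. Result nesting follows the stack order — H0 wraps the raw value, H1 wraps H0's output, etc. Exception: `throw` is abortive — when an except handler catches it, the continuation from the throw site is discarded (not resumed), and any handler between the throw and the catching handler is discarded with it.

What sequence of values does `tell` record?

Evaluation trace:
tell(8) @ H2 ⇒ log+=8
ask @ H0 ⇒ 1
ask @ H0 ⇒ 1
H0 returns 8
H1 returns 8
H2 returns (8, (8))
= (8, (8))

Answer: (8)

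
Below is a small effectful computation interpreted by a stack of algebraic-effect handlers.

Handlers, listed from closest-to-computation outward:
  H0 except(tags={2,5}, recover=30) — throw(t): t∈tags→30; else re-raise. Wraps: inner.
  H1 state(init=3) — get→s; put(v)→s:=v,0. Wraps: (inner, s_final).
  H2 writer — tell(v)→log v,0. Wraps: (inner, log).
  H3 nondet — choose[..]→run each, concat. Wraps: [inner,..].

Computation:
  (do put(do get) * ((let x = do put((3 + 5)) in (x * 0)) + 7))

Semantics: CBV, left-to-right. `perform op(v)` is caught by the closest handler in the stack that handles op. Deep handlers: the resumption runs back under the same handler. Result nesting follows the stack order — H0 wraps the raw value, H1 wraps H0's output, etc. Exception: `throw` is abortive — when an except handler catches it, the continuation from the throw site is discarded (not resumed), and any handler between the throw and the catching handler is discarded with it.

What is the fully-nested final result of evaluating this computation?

Working:
get @ H1 ⇒ 3
put(3) @ H1 ⇒ s:=3
put(8) @ H1 ⇒ s:=8
H0 returns 0
H1 returns (0, 8)
H2 returns ((0, 8), ())
H3 returns [((0, 8), ())]
= [((0, 8), ())]

Answer: [((0, 8), ())]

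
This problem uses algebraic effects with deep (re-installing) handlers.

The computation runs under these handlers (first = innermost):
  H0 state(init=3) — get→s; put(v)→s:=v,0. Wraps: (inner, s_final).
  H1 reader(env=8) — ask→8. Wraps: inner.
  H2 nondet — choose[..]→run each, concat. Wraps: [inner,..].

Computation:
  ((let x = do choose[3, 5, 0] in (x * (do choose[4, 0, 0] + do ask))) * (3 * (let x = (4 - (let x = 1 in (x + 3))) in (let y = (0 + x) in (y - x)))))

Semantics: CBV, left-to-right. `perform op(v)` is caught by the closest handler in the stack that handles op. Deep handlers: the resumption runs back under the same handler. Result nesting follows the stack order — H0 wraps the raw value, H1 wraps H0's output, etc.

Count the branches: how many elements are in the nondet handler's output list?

Step-by-step:
choose[3, 5, 0] @ H2
  branch[0] choose=3:
    choose[4, 0, 0] @ H2
      branch[0] choose=4:
        ask @ H1 ⇒ 8
        H0 returns (0, 3)
        H1 returns (0, 3)
        H2 returns [(0, 3)]
      branch[1] choose=0:
        ask @ H1 ⇒ 8
        H0 returns (0, 3)
        H1 returns (0, 3)
        H2 returns [(0, 3)]
      branch[2] choose=0:
        ask @ H1 ⇒ 8
        H0 returns (0, 3)
        H1 returns (0, 3)
        H2 returns [(0, 3)]
  branch[1] choose=5:
    choose[4, 0, 0] @ H2
      branch[0] choose=4:
        ask @ H1 ⇒ 8
        H0 returns (0, 3)
        H1 returns (0, 3)
        H2 returns [(0, 3)]
      branch[1] choose=0:
        ask @ H1 ⇒ 8
        H0 returns (0, 3)
        H1 returns (0, 3)
        H2 returns [(0, 3)]
      branch[2] choose=0:
        ask @ H1 ⇒ 8
        H0 returns (0, 3)
        H1 returns (0, 3)
        H2 returns [(0, 3)]
  branch[2] choose=0:
    choose[4, 0, 0] @ H2
      branch[0] choose=4:
        ask @ H1 ⇒ 8
        H0 returns (0, 3)
        H1 returns (0, 3)
        H2 returns [(0, 3)]
      branch[1] choose=0:
        ask @ H1 ⇒ 8
        H0 returns (0, 3)
        H1 returns (0, 3)
        H2 returns [(0, 3)]
      branch[2] choose=0:
        ask @ H1 ⇒ 8
        H0 returns (0, 3)
        H1 returns (0, 3)
        H2 returns [(0, 3)]
= [(0, 3), (0, 3), (0, 3), (0, 3), (0, 3), (0, 3), (0, 3), (0, 3), (0, 3)]

Answer: 9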